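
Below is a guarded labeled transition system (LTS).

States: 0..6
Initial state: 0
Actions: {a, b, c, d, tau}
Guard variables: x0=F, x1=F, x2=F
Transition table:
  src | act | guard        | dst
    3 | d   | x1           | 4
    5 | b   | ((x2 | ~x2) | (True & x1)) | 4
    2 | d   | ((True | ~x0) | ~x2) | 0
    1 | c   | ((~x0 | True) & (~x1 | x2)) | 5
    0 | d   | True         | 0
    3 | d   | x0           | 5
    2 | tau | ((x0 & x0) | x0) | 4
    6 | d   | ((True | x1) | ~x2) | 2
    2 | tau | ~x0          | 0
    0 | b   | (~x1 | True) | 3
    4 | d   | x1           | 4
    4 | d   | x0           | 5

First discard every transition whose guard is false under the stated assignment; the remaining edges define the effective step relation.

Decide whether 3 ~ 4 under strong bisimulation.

Answer: BISIMILAR

Working:
Refine partition for ~:
  P[0] = {{0,1,2,3,4,5,6}}
  P[1] = {{0},{1},{2},{3,4},{5},{6}}
Fixed point at round 2; 6 class(es).
class of 3: {3,4}; class of 4: {3,4}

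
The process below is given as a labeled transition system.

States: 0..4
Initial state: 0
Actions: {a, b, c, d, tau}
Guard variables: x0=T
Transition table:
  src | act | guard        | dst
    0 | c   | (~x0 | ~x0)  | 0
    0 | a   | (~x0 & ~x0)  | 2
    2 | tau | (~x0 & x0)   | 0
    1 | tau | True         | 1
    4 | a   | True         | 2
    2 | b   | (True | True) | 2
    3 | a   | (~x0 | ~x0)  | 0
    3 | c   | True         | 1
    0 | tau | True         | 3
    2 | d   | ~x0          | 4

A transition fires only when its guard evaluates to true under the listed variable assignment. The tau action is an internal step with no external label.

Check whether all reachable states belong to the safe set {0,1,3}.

Answer: INVARIANT HOLDS

Working:
Inv-set: {0,1,3}
Reach set: {0,1,3}
  0: ✓
  1: ✓
  3: ✓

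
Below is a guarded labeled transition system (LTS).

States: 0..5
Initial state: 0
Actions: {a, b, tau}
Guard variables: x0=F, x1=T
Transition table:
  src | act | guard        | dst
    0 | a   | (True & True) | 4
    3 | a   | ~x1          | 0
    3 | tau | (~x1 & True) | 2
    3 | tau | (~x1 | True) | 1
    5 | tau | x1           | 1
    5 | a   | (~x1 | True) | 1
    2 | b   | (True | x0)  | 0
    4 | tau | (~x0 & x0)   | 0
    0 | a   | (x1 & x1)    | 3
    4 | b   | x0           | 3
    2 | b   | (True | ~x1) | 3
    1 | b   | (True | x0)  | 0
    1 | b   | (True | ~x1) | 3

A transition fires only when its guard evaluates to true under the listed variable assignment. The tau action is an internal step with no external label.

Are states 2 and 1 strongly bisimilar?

Answer: BISIMILAR

Analysis:
Bisimulation quotient by refinement:
  round 0: {{0,1,2,3,4,5}}
  round 1: {{0},{1,2},{3},{4},{5}}
stable after 2 split(s): 5 block(s)
[2]={1,2}  [1]={1,2}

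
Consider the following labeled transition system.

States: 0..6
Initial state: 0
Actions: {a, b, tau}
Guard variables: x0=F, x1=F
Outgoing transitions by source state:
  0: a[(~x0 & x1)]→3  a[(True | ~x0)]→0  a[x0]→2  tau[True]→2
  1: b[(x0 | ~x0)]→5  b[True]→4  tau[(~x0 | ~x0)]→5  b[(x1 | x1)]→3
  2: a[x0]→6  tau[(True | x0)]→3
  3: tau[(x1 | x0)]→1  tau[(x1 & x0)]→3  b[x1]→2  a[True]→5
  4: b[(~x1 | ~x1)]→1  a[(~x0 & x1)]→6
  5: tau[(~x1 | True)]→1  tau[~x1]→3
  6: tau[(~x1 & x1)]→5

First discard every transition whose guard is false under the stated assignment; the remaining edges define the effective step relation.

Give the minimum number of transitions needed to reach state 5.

Layered search for 5:
  L0 = {0}
  L1 = {2}
  L2 = {3}
  L3 = {5}
depth(5)=3, e.g. tau·tau·a

Answer: 3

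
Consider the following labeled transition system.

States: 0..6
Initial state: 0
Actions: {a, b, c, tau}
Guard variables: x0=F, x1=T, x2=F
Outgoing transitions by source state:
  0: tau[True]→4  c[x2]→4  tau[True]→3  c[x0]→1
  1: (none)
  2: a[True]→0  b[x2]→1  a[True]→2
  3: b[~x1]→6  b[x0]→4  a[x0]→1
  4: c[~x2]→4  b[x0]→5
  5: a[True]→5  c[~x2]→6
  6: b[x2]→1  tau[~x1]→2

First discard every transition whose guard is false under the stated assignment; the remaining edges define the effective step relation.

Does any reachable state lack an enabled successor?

Answer: DEADLOCK at state 3

Trace:
Reachable = {0,3,4}
  0: tau→3  tau→4  [deg 2]
  3: ∅  [no exit]
  4: c→4  [deg 1]
witness 3: tau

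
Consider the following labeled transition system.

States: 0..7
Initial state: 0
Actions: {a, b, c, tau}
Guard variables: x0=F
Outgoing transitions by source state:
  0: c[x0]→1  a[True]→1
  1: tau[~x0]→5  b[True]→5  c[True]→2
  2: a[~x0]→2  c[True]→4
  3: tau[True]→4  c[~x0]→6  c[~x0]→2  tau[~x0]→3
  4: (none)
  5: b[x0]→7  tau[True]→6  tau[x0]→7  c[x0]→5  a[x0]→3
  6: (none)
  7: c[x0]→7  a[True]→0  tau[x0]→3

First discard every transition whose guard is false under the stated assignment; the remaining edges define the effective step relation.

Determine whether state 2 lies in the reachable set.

12 transition(s) survive guard evaluation.
L0 = {0}
L1 = {1}  total {0,1}
L2 = {2,5}  total {0,1,2,5}
L3 = {4,6}  total {0,1,2,4,5,6}
Reach set: {0,1,2,4,5,6}
witness 2: a·c

Answer: REACHABLE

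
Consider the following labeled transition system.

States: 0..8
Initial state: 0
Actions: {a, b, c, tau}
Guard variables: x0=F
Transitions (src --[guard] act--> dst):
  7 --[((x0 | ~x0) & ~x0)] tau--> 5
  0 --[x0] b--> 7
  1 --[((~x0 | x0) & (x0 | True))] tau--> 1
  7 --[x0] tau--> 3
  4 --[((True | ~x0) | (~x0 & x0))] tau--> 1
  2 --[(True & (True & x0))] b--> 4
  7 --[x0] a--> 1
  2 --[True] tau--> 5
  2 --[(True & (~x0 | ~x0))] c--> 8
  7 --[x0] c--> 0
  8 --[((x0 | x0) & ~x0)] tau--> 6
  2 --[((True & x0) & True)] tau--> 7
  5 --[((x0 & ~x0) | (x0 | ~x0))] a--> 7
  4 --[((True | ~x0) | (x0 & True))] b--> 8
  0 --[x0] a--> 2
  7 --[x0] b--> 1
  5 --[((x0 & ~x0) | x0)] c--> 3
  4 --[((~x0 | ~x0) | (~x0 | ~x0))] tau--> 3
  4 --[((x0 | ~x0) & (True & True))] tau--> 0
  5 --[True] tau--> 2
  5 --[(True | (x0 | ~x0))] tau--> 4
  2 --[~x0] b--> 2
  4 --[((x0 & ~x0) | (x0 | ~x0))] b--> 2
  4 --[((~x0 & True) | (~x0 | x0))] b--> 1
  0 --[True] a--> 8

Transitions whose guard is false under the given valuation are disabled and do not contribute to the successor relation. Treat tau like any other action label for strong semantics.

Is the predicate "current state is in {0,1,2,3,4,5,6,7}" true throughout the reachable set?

Answer: INVARIANT VIOLATED at state 8

Working:
Safe = {0,1,2,3,4,5,6,7}
Reach set: {0,8}
  0: ✓
  8: outside
counterexample path to 8: a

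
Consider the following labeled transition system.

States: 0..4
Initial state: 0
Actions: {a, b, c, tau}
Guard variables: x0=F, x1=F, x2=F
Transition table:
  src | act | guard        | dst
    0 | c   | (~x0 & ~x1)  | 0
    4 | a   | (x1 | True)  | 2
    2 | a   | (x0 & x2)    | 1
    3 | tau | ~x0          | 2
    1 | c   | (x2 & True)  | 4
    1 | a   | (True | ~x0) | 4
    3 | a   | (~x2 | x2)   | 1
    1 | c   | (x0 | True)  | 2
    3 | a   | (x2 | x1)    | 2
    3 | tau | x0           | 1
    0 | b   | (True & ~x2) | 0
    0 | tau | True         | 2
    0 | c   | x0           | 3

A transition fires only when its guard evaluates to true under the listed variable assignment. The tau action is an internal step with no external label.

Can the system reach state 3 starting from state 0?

Answer: UNREACHABLE

Analysis:
8 transition(s) survive guard evaluation.
L0 = {0}
L1 = {2}  cumulative {0,2}
R = {0,2}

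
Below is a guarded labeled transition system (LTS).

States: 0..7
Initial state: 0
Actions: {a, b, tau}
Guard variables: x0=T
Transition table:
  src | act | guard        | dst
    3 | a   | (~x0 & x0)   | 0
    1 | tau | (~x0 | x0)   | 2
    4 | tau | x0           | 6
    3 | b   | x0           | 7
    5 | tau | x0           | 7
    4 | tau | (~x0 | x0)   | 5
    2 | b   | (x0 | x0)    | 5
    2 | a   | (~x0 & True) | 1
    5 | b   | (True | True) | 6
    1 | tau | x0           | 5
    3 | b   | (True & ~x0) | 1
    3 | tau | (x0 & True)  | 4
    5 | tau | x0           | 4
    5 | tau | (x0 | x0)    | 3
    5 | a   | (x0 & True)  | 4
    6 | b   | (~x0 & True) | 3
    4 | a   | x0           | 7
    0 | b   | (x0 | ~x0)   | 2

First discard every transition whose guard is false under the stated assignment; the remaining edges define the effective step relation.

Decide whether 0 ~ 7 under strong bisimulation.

Bisimulation quotient by refinement:
  P[0] = {{0,1,2,3,4,5,6,7}}
  P[1] = {{0,2},{1},{3},{4},{5},{6,7}}
  P[2] = {{0},{1},{2},{3},{4},{5},{6,7}}
7 equivalence class(es) (converged in 3)
[0]={0}  [7]={6,7}

Answer: NOT BISIMILAR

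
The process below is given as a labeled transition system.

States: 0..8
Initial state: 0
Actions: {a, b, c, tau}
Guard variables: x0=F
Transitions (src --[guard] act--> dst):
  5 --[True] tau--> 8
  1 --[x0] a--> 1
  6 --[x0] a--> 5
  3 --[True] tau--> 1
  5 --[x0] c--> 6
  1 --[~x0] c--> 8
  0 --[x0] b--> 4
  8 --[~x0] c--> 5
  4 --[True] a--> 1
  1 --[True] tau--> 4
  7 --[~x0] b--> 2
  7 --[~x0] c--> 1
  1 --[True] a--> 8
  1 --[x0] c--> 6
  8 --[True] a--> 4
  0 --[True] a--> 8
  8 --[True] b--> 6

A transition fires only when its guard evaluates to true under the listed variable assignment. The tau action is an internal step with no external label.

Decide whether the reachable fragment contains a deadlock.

Reachable = {0,1,4,5,6,8}
  0: a→8  [1 exit(s)]
  1: a→8  c→8  tau→4  [3 exit(s)]
  4: a→1  [1 exit(s)]
  5: tau→8  [1 exit(s)]
  6: ∅  [deadlock]
  8: a→4  b→6  c→5  [3 exit(s)]
Path to 6: a·b

Answer: DEADLOCK at state 6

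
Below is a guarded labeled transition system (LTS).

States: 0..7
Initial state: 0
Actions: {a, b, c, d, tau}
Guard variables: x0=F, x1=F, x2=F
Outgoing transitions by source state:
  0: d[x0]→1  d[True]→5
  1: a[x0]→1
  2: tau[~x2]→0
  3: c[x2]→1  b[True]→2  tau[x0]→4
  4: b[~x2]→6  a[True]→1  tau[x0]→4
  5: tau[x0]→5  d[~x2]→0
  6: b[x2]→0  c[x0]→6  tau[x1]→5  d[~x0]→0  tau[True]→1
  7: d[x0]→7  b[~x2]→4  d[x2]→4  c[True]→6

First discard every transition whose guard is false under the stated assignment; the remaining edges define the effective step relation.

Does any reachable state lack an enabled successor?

Reachable = {0,5}
  0: d→5  [1 exit(s)]
  5: d→0  [1 exit(s)]

Answer: DEADLOCK-FREE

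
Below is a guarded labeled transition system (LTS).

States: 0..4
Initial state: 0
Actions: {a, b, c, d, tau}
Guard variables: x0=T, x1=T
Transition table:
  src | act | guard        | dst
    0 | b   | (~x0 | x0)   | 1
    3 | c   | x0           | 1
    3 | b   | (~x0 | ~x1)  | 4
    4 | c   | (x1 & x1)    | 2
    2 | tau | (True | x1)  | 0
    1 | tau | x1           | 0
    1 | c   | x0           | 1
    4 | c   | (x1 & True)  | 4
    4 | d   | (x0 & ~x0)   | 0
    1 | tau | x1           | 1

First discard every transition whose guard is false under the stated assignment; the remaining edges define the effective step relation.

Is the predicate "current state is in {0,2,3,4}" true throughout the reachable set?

Answer: INVARIANT VIOLATED at state 1

Analysis:
Safe = {0,2,3,4}
Reachable = {0,1}
  0: ✓
  1: VIOLATES
counterexample path to 1: b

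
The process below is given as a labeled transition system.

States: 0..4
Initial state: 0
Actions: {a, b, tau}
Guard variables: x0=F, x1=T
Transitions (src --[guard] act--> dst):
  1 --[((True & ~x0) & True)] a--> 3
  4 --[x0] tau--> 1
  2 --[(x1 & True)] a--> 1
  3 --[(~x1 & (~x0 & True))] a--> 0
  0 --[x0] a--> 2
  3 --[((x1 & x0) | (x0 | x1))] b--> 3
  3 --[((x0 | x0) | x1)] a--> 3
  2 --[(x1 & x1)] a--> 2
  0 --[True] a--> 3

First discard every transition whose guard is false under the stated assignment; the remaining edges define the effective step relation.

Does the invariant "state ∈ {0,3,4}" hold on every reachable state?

Safe = {0,3,4}
Reach set: {0,3}
  0: ok
  3: ok

Answer: INVARIANT HOLDS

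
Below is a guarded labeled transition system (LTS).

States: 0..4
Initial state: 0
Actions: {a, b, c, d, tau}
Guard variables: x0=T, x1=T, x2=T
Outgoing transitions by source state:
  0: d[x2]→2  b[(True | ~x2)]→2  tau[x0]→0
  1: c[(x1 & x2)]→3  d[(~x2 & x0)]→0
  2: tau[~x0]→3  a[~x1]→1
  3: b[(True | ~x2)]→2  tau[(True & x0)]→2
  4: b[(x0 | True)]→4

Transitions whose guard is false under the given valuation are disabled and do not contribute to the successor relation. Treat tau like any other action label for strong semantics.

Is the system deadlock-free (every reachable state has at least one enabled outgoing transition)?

R = {0,2}
  0: b→2  d→2  tau→0  [3 exit(s)]
  2: ∅  [STUCK]
Path to 2: d

Answer: DEADLOCK at state 2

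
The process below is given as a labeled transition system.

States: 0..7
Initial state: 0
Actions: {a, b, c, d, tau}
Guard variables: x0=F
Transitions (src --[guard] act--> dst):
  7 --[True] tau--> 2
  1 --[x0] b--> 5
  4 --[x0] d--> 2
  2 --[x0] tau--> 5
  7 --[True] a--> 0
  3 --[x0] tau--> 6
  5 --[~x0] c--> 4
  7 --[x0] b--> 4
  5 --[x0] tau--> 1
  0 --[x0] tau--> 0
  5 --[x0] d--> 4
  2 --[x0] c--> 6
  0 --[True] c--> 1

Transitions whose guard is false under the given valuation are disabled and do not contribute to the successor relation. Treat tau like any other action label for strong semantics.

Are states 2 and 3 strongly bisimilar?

Bisimulation quotient by refinement:
  π0 = {{0,1,2,3,4,5,6,7}}
  π1 = {{0,5},{1,2,3,4,6},{7}}
3 equivalence class(es) (converged in 2)
2∈{1,2,3,4,6}, 3∈{1,2,3,4,6}

Answer: BISIMILAR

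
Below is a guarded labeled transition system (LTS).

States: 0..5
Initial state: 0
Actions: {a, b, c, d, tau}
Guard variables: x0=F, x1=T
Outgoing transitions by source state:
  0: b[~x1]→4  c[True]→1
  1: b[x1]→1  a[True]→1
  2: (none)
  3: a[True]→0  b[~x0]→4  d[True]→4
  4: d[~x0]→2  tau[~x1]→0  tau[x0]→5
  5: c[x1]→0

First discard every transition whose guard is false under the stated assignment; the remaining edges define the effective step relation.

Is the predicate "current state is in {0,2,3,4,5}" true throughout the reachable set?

Safe = {0,2,3,4,5}
Reach set: {0,1}
  0: safe
  1: VIOLATES
counterexample path to 1: c

Answer: INVARIANT VIOLATED at state 1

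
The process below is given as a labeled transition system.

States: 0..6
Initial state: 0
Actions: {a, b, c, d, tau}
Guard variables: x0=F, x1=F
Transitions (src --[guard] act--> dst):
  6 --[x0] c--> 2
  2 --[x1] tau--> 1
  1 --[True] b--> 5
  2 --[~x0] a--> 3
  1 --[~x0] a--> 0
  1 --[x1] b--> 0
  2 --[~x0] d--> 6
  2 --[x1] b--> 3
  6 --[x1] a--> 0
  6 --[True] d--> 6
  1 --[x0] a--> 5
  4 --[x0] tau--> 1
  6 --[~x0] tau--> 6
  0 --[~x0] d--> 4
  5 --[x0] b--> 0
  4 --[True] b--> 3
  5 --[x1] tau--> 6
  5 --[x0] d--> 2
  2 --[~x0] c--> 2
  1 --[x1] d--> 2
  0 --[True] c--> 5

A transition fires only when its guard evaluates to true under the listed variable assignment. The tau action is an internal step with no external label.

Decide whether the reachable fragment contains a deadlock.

R = {0,3,4,5}
  0: c→5  d→4  [2 exit(s)]
  3: ∅  [deadlock]
  4: b→3  [1 exit(s)]
  5: ∅  [deadlock]
witness 3: d·b

Answer: DEADLOCK at state 3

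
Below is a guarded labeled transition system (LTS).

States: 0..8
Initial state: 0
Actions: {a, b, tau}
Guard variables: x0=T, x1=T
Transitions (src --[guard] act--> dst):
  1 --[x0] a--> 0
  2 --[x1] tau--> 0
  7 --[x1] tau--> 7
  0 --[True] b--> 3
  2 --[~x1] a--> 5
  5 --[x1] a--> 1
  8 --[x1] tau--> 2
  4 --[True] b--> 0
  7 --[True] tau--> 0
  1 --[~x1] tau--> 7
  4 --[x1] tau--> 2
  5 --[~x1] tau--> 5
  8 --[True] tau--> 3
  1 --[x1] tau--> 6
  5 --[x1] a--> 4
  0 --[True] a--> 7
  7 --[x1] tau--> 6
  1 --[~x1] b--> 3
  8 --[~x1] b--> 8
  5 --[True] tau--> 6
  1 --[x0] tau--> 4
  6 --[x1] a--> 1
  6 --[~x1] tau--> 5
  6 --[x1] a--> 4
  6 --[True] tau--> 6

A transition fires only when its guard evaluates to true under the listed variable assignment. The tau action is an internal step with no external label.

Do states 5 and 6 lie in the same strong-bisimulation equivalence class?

Bisimulation quotient by refinement:
  round 0: {{0,1,2,3,4,5,6,7,8}}
  round 1: {{0},{1,5,6},{2,7,8},{3},{4}}
  round 2: {{0},{1},{2},{3},{4},{5,6},{7},{8}}
8 equivalence class(es) (converged in 3)
5∈{5,6}, 6∈{5,6}

Answer: BISIMILAR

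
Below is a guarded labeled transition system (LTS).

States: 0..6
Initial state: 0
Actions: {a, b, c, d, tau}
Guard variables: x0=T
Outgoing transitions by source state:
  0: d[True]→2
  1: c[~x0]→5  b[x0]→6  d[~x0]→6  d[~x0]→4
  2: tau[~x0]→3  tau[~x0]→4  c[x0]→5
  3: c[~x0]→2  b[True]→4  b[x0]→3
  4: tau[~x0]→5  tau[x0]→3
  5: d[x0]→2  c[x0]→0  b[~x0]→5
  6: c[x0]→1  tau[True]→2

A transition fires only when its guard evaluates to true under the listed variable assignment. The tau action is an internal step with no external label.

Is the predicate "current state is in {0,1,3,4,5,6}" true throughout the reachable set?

Allowed set {0,1,3,4,5,6}
Reach set: {0,2,5}
  0: safe
  2: ✗ unsafe
  5: safe
counterexample path to 2: d

Answer: INVARIANT VIOLATED at state 2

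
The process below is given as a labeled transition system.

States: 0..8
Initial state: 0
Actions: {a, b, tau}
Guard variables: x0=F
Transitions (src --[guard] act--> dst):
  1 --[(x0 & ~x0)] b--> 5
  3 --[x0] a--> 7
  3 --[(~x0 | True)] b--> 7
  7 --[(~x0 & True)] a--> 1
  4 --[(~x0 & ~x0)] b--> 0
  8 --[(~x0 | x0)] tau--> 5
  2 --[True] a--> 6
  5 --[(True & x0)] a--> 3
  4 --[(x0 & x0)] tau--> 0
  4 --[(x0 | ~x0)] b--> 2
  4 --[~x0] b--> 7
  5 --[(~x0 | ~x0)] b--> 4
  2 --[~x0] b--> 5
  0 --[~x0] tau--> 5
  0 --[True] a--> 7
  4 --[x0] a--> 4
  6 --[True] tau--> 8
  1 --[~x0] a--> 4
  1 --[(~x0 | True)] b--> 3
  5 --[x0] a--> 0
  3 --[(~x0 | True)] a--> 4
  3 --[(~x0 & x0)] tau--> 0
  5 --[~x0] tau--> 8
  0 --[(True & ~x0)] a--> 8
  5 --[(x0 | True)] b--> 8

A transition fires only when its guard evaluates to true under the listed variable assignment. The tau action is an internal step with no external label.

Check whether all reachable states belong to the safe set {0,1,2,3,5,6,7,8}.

Answer: INVARIANT VIOLATED at state 4

Analysis:
Allowed set {0,1,2,3,5,6,7,8}
Reach set: {0,1,2,3,4,5,6,7,8}
  0: safe
  1: safe
  2: safe
  3: safe
  4: outside
  5: safe
  6: safe
  7: safe
  8: safe
witness against invariant: tau·b → 4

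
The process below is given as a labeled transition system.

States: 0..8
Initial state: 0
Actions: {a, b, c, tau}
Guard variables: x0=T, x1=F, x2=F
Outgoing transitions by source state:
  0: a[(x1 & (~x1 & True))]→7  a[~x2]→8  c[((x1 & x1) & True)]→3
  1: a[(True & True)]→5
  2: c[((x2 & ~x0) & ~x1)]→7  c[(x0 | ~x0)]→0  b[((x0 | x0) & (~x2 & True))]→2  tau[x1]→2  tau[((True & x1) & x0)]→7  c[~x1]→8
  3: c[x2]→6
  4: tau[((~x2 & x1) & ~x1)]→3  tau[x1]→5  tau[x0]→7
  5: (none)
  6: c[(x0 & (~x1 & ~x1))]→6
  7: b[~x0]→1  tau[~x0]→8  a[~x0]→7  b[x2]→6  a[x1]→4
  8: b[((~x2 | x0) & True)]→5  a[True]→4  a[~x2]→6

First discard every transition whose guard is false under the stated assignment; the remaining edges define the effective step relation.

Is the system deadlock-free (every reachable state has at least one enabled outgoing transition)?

Reach set: {0,4,5,6,7,8}
  0: a→8  [1 out]
  4: tau→7  [1 out]
  5: ∅  [no exit]
  6: c→6  [1 out]
  7: ∅  [no exit]
  8: a→4  a→6  b→5  [3 out]
Path to 5: a·b

Answer: DEADLOCK at state 5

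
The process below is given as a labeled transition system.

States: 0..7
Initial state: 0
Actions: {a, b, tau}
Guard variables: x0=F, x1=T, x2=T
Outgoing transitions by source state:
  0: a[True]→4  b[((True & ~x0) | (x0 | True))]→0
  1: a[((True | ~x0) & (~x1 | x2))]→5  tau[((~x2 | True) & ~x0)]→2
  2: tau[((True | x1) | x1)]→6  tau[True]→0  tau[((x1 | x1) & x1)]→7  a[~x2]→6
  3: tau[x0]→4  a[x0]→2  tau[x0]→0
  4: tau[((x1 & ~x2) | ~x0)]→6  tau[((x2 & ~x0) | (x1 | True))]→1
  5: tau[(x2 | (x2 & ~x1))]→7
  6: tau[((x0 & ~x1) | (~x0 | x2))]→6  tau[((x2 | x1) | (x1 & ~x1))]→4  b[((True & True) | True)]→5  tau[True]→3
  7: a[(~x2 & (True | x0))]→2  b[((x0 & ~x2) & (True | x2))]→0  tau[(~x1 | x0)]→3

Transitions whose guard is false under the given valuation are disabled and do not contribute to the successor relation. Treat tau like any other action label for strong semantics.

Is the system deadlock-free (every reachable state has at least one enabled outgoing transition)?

Answer: DEADLOCK at state 3

Working:
R = {0,1,2,3,4,5,6,7}
  0: a→4  b→0  [deg 2]
  1: a→5  tau→2  [deg 2]
  2: tau→0  tau→6  tau→7  [deg 3]
  3: ∅  [deadlock]
  4: tau→1  tau→6  [deg 2]
  5: tau→7  [deg 1]
  6: b→5  tau→3  tau→4  tau→6  [deg 4]
  7: ∅  [deadlock]
witness 3: a·tau·tau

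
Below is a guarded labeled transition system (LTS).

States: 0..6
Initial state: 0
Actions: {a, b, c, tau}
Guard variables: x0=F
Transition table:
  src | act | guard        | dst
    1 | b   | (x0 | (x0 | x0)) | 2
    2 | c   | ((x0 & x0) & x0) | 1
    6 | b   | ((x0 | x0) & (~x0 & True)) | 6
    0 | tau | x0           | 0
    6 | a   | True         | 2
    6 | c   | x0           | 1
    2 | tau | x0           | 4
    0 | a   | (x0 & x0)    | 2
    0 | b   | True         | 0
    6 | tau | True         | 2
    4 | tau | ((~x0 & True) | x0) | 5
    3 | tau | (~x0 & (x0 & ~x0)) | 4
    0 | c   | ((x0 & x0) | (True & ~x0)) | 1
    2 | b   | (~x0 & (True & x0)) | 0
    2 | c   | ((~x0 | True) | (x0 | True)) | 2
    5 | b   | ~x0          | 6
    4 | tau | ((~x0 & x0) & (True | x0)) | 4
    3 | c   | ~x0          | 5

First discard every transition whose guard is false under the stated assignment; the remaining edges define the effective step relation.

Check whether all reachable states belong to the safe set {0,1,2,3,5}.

Answer: INVARIANT HOLDS

Analysis:
Allowed set {0,1,2,3,5}
Reachable = {0,1}
  0: safe
  1: safe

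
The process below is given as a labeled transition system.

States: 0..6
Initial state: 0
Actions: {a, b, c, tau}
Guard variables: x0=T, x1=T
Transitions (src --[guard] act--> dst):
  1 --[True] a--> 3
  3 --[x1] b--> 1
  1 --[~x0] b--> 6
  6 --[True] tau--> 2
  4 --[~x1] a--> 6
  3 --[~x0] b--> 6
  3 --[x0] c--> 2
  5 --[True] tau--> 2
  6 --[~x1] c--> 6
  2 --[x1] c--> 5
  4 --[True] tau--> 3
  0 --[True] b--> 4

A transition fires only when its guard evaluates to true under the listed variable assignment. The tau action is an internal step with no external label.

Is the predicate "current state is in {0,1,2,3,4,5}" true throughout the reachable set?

Safe = {0,1,2,3,4,5}
Reachable = {0,1,2,3,4,5}
  0: ✓
  1: ✓
  2: ✓
  3: ✓
  4: ✓
  5: ✓

Answer: INVARIANT HOLDS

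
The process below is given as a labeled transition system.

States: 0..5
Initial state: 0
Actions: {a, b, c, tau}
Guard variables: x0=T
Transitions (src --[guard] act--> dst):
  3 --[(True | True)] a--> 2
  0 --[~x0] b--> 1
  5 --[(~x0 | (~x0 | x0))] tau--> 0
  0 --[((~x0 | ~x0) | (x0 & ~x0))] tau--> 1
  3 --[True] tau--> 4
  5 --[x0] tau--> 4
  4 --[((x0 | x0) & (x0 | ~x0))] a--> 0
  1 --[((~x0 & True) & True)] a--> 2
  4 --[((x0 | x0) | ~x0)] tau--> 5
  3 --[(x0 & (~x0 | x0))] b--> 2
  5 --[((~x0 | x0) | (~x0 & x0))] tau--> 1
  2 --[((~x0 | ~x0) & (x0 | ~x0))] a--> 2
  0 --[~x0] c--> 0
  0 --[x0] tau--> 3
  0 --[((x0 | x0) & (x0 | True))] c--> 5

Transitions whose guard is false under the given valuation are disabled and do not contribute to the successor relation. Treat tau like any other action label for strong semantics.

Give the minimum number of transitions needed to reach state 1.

Answer: 2

Trace:
Breadth-first toward 1:
  depth 0: {0}
  depth 1: {3,5}
  depth 2: {1,2,4}
depth(1)=2, e.g. c·tau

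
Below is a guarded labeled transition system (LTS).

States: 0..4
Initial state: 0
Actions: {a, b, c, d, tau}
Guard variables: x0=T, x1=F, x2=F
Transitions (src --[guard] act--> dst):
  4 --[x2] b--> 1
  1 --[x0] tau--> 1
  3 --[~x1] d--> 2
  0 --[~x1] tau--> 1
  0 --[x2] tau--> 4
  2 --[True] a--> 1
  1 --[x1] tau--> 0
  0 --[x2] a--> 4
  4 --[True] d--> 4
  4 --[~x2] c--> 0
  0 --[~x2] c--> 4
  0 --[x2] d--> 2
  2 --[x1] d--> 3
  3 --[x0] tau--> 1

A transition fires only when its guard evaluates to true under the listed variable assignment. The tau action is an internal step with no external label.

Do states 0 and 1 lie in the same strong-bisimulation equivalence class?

Compute ~ classes (split until stable):
  round 0: {{0,1,2,3,4}}
  round 1: {{0},{1},{2},{3},{4}}
Fixed point at round 2; 5 class(es).
class of 0: {0}; class of 1: {1}

Answer: NOT BISIMILAR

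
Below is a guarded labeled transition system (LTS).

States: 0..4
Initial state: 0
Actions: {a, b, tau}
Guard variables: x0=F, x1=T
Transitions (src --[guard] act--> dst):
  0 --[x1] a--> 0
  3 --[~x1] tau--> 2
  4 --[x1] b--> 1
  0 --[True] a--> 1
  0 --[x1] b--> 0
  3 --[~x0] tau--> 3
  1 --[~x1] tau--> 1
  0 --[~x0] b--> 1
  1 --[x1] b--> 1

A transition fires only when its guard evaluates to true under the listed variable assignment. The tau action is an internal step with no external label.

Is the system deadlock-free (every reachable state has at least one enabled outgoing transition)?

Reach set: {0,1}
  0: a→0  a→1  b→0  b→1  [deg 4]
  1: b→1  [deg 1]

Answer: DEADLOCK-FREE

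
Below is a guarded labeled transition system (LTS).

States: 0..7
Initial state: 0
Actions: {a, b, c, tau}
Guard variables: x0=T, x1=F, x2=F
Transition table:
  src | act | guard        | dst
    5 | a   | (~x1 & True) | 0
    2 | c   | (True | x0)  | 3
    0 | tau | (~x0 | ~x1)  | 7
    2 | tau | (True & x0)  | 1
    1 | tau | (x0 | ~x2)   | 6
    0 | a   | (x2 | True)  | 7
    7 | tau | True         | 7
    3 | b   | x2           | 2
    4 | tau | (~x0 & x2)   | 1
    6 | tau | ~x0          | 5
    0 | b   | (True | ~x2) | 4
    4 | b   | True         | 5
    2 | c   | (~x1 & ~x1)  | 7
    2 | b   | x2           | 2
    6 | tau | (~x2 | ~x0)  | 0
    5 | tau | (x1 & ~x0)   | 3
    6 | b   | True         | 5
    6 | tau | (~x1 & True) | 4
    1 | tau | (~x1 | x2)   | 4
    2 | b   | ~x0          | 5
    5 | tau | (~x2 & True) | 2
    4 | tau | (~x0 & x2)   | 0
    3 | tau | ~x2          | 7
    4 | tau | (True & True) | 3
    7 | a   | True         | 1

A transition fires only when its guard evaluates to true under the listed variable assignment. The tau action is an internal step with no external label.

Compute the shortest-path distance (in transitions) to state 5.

Answer: 2

Analysis:
Breadth-first toward 5:
  depth 0: {0}
  depth 1: {4,7}
  depth 2: {1,3,5}
5 enters at depth 2; path b·b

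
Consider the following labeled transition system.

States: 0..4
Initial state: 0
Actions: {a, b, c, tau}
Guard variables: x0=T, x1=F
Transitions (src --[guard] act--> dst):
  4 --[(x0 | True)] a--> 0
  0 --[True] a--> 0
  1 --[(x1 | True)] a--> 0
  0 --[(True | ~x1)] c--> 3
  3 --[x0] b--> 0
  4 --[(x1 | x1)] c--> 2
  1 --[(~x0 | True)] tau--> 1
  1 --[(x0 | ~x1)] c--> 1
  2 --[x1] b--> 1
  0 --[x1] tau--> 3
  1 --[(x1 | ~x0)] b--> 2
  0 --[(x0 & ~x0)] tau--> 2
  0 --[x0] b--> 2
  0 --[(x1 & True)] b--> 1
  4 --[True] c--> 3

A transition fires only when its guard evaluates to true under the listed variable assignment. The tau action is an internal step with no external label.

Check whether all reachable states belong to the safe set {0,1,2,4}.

Inv-set: {0,1,2,4}
Reachable = {0,2,3}
  0: ✓
  2: ✓
  3: outside
reach 3 via c — violates

Answer: INVARIANT VIOLATED at state 3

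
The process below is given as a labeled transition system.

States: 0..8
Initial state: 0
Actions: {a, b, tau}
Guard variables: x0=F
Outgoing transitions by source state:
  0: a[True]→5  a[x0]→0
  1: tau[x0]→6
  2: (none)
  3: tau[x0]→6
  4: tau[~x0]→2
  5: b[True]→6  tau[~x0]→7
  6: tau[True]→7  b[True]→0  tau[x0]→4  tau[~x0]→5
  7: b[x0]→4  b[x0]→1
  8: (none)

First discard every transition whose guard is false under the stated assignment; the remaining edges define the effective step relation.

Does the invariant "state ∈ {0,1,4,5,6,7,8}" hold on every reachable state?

Answer: INVARIANT HOLDS

Analysis:
Safe = {0,1,4,5,6,7,8}
Reachable = {0,5,6,7}
  0: ✓
  5: ✓
  6: ✓
  7: ✓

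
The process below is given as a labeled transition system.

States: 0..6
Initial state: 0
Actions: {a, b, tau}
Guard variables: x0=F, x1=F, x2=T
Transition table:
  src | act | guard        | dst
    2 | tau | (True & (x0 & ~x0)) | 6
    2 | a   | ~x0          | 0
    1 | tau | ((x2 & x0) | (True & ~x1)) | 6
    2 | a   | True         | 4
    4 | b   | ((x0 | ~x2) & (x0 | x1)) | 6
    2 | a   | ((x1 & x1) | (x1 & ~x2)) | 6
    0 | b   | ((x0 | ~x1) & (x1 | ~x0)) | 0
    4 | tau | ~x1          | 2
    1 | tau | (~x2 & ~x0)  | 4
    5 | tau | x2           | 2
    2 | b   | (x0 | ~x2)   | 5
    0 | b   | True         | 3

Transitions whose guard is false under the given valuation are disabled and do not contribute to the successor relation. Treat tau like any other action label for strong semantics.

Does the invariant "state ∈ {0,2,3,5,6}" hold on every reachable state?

Answer: INVARIANT HOLDS

Analysis:
Inv-set: {0,2,3,5,6}
R = {0,3}
  0: ok
  3: ok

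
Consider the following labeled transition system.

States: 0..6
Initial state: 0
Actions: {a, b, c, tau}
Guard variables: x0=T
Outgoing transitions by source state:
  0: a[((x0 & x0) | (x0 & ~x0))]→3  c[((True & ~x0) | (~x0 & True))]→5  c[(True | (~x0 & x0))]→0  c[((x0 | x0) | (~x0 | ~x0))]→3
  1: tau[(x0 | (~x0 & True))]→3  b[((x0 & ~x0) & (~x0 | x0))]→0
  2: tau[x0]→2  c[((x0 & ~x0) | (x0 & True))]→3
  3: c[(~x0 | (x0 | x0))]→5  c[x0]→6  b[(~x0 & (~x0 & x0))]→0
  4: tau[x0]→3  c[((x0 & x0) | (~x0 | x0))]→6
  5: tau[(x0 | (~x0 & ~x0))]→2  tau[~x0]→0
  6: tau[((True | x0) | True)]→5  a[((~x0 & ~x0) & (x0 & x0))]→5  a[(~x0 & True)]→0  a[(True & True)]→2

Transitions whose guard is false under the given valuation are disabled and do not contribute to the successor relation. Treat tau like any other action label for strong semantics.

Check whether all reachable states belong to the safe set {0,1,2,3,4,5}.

Inv-set: {0,1,2,3,4,5}
R = {0,2,3,5,6}
  0: ok
  2: ok
  3: ok
  5: ok
  6: outside
reach 6 via a·c — violates

Answer: INVARIANT VIOLATED at state 6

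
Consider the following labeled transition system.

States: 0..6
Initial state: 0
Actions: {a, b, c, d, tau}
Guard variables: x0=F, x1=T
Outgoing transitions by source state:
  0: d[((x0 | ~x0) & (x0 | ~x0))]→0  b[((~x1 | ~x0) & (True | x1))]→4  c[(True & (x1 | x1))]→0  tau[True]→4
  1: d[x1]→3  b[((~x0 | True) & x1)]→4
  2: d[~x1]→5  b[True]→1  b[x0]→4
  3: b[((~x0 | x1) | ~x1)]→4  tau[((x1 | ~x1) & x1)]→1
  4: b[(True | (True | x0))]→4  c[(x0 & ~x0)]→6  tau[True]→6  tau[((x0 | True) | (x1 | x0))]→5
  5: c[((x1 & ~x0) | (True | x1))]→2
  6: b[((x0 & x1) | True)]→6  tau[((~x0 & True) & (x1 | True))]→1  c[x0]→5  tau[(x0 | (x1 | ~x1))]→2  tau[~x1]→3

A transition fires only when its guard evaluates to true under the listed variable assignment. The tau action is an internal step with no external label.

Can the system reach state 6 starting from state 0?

Answer: REACHABLE

Working:
After dropping false guards: 16 live edges.
depth 0: {0}
depth 1: {4}  cumulative {0,4}
depth 2: {5,6}  cumulative {0,4,5,6}
depth 3: {1,2}  cumulative {0,1,2,4,5,6}
depth 4: {3}  cumulative {0,1,2,3,4,5,6}
R = {0,1,2,3,4,5,6}
trace reaching 6: b·tau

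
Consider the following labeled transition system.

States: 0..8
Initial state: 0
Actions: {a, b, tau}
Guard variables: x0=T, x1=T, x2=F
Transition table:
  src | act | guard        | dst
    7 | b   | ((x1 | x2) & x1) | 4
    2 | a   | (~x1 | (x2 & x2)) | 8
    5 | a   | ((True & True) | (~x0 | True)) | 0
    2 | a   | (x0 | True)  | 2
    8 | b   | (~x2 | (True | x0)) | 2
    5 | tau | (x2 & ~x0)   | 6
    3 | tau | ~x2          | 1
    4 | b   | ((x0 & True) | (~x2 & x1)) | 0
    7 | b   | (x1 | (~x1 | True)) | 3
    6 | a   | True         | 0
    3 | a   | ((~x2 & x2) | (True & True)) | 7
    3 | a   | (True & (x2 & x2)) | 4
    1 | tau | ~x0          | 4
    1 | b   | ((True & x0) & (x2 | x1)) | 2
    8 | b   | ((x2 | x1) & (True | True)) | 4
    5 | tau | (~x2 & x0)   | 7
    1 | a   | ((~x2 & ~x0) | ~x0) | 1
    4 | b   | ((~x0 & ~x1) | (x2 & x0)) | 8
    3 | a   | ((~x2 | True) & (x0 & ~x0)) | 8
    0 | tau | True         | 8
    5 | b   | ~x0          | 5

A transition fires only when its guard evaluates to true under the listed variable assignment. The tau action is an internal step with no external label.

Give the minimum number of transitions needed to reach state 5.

Layered search for 5:
  L0 = {0}
  L1 = {8}
  L2 = {2,4}
5 never appears.

Answer: UNREACHABLE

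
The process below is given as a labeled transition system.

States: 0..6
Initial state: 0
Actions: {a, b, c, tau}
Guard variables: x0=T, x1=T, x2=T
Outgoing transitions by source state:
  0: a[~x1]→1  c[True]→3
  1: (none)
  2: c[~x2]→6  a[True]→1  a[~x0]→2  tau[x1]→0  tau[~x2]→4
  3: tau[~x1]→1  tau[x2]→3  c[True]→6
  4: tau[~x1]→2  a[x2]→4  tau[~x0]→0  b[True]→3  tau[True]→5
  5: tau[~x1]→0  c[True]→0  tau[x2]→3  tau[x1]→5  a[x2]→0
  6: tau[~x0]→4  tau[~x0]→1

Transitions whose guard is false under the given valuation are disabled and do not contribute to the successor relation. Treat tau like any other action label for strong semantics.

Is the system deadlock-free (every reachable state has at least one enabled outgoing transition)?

Answer: DEADLOCK at state 6

Trace:
R = {0,3,6}
  0: c→3  [1 exit(s)]
  3: c→6  tau→3  [2 exit(s)]
  6: ∅  [deadlock]
trace reaching 6: c·c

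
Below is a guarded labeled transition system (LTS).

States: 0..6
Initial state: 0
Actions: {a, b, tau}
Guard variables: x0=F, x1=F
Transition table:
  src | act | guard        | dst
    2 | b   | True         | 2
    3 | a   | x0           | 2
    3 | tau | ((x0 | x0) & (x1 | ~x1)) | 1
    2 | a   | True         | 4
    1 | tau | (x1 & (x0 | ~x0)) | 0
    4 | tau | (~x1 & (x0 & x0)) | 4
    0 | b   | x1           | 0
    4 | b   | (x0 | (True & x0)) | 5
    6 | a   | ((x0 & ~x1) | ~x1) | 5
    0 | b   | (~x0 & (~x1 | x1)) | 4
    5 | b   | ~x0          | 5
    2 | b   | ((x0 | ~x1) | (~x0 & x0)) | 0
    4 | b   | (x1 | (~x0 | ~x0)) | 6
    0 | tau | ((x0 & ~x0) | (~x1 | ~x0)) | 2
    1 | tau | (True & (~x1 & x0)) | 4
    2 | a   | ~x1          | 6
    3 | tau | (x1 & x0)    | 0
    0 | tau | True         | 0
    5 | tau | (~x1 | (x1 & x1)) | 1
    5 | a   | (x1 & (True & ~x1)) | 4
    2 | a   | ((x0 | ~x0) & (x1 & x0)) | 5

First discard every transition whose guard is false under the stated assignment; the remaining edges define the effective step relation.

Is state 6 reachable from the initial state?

11 transition(s) survive guard evaluation.
L0 = {0}
L1 = {2,4}  now seen {0,2,4}
L2 = {6}  now seen {0,2,4,6}
L3 = {5}  now seen {0,2,4,5,6}
L4 = {1}  now seen {0,1,2,4,5,6}
R = {0,1,2,4,5,6}
Path to 6: b·b

Answer: REACHABLE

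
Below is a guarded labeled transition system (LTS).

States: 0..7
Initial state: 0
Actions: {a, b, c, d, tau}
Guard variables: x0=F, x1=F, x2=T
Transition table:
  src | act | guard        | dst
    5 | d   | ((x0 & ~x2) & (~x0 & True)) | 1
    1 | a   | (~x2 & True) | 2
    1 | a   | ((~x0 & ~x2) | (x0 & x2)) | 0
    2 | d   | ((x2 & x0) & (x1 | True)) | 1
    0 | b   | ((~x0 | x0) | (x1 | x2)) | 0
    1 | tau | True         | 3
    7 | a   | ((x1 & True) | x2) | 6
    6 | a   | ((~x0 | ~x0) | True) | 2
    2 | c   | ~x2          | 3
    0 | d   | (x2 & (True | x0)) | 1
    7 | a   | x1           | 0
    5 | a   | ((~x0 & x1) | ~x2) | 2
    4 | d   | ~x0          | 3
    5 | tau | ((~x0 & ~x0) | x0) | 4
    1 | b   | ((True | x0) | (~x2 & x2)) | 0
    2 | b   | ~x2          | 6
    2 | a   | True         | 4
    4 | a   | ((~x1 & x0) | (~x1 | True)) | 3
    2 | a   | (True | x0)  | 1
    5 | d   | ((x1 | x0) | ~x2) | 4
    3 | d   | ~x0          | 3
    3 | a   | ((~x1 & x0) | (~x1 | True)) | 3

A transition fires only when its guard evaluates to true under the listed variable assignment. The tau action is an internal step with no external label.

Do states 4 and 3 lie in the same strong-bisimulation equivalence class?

Answer: BISIMILAR

Analysis:
Compute ~ classes (split until stable):
  P[0] = {{0,1,2,3,4,5,6,7}}
  P[1] = {{0},{1},{2,6,7},{3,4},{5}}
  P[2] = {{0},{1},{2},{3,4},{5},{6,7}}
  P[3] = {{0},{1},{2},{3,4},{5},{6},{7}}
stable after 4 split(s): 7 block(s)
4∈{3,4}, 3∈{3,4}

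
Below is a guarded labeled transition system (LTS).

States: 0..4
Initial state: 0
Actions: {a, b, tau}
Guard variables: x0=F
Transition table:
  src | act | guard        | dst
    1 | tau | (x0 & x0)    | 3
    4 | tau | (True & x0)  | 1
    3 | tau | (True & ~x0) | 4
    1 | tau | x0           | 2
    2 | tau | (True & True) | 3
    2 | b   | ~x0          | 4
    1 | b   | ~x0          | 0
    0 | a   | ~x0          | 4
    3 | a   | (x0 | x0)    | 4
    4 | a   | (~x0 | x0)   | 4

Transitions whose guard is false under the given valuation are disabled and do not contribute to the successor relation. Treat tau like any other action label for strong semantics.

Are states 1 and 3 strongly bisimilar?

Compute ~ classes (split until stable):
  round 0: {{0,1,2,3,4}}
  round 1: {{0,4},{1},{2},{3}}
Fixed point at round 2; 4 class(es).
[1]={1}  [3]={3}

Answer: NOT BISIMILAR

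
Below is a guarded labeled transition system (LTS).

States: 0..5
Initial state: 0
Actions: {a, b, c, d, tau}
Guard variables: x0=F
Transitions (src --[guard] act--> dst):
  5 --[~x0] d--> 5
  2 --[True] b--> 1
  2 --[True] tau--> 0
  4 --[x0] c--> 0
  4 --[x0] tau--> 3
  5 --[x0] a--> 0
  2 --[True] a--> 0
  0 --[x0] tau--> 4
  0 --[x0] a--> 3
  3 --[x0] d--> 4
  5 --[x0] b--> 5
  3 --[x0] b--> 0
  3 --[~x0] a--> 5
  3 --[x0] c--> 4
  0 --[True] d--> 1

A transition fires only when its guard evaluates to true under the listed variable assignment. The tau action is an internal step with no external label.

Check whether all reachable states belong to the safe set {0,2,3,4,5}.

Answer: INVARIANT VIOLATED at state 1

Working:
Allowed set {0,2,3,4,5}
R = {0,1}
  0: ok
  1: VIOLATES
counterexample path to 1: d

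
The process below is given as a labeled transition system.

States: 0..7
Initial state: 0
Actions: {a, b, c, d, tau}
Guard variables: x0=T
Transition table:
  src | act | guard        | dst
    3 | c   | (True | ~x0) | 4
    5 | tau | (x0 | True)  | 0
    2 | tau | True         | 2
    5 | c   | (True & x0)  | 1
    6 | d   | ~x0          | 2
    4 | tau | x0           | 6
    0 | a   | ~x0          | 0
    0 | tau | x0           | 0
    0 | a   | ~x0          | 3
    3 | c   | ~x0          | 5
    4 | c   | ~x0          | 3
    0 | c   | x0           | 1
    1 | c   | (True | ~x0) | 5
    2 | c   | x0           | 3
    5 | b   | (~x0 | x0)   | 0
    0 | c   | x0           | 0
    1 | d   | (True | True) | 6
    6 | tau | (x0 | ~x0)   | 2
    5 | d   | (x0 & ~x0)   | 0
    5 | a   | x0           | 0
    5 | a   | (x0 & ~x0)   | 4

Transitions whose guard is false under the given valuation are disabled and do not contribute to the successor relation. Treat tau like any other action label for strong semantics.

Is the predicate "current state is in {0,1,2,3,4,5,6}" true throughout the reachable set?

Answer: INVARIANT HOLDS

Trace:
Allowed set {0,1,2,3,4,5,6}
Reach set: {0,1,2,3,4,5,6}
  0: ✓
  1: ✓
  2: ✓
  3: ✓
  4: ✓
  5: ✓
  6: ✓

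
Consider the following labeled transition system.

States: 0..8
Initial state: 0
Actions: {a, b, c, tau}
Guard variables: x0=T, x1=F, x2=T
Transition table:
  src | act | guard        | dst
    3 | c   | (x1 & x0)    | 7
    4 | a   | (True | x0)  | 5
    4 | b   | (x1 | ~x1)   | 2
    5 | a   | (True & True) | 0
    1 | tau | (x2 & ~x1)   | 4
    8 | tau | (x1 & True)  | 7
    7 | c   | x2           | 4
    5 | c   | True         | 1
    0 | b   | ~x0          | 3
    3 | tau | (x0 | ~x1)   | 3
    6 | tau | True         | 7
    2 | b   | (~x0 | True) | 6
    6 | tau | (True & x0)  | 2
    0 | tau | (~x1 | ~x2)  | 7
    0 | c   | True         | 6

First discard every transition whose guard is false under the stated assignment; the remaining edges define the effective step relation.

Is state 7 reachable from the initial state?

Answer: REACHABLE

Trace:
12 transition(s) survive guard evaluation.
L0 = {0}
L1 = {6,7}  total {0,6,7}
L2 = {2,4}  total {0,2,4,6,7}
L3 = {5}  total {0,2,4,5,6,7}
L4 = {1}  total {0,1,2,4,5,6,7}
Reach set: {0,1,2,4,5,6,7}
Path to 7: tau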